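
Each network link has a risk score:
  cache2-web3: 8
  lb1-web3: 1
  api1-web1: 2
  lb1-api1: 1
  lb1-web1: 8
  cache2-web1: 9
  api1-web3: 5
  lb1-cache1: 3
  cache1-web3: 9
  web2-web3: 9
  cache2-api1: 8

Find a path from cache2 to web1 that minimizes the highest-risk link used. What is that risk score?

A few of the cache2→web1 routes:
cache2→api1→web1: max(8, 2) = 8
cache2→web3→api1→lb1→web1: max(8, 5, 1, 8) = 8
cache2→web3→lb1→api1→web1: max(8, 1, 1, 2) = 8
cache2→api1→web3→lb1→web1: max(8, 5, 1, 8) = 8
cache2→web3→lb1→web1: max(8, 1, 8) = 8
cache2→api1→lb1→web1: max(8, 1, 8) = 8
Smallest bottleneck: 8.

8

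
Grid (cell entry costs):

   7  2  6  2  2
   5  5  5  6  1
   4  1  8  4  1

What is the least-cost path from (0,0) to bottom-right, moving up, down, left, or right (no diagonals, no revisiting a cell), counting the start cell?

Path [0,0] -> [0,1] -> [0,2] -> [0,3] -> [0,4] -> [1,4] -> [2,4]: 7 + 2 + 6 + 2 + 2 + 1 + 1 = 21.

21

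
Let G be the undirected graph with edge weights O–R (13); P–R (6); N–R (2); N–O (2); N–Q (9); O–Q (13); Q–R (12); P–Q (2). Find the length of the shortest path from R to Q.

8

Comparing a few candidate routes:
R - N - Q: 2 + 9 = 11
R - N - O - Q: 2 + 2 + 13 = 17
R - Q: 12
R - P - Q: 6 + 2 = 8
The minimum is 8.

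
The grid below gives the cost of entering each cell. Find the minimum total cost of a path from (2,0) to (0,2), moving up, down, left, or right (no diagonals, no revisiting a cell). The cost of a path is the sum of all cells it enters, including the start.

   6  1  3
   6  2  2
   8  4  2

18

Cheapest: r2c0 → r2c1 → r1c1 → r0c1 → r0c2
  8 + 4 + 2 + 1 + 3 = 18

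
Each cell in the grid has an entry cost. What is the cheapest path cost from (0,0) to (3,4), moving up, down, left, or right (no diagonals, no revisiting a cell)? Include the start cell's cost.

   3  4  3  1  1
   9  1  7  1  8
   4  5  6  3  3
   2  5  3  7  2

Best path: r0c0→r0c1→r0c2→r0c3→r1c3→r2c3→r2c4→r3c4
Cost: 3 + 4 + 3 + 1 + 1 + 3 + 3 + 2 = 20

20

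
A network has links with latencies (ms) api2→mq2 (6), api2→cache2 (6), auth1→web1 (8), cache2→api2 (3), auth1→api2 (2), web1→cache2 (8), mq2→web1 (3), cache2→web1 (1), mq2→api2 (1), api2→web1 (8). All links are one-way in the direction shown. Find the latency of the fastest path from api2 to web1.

Routes from api2 to web1:
api2→cache2→web1: 6 + 1 = 7
api2→web1: 8
api2→mq2→web1: 6 + 3 = 9
The minimum is 7 ms.

7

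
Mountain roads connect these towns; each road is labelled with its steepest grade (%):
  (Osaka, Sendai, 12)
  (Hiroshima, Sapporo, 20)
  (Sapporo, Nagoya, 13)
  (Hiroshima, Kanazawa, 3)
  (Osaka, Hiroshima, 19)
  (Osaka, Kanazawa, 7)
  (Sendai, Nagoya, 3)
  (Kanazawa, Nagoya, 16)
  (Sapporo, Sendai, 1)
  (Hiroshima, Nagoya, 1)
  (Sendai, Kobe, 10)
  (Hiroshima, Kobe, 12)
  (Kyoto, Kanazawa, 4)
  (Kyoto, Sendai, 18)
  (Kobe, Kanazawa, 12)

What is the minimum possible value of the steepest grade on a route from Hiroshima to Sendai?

3

Checking several routes:
Hiroshima -> Nagoya -> Sendai: max(1, 3) = 3
Hiroshima -> Kobe -> Kanazawa -> Osaka -> Sendai: max(12, 12, 7, 12) = 12
Hiroshima -> Kobe -> Sendai: max(12, 10) = 12
Smallest bottleneck: 3%.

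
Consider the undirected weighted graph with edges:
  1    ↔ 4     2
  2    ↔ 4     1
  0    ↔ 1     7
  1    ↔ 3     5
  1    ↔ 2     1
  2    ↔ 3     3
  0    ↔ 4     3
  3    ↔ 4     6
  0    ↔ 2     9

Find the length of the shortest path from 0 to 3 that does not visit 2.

Routes from 0 to 3 avoiding 2:
0 - 1 - 4 - 3: 7 + 2 + 6 = 15
0 - 4 - 1 - 3: 3 + 2 + 5 = 10
0 - 1 - 3: 7 + 5 = 12
0 - 4 - 3: 3 + 6 = 9
Shortest: 9.

9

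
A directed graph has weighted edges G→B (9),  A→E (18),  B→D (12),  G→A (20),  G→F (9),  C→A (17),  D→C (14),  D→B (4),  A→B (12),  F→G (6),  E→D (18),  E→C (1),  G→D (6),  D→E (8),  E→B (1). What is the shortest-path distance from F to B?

Checking several routes:
F - G - D - E - B: 6 + 6 + 8 + 1 = 21
F - G - D - B: 6 + 6 + 4 = 16
F - G - B: 6 + 9 = 15
F - G - A - B: 6 + 20 + 12 = 38
The minimum is 15.

15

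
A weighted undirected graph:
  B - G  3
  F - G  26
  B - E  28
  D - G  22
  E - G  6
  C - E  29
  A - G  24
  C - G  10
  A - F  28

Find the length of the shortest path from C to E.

16

Routes from C to E:
C-G-E: 10 + 6 = 16
C-G-B-E: 10 + 3 + 28 = 41
C-E: 29
Best route has total 16.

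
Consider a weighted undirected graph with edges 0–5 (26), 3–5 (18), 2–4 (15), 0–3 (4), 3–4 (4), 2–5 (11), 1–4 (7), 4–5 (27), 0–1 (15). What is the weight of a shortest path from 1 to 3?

11

Some routes from 1 to 3:
1-0-5-3: 15 + 26 + 18 = 59
1-4-2-5-0-3: 7 + 15 + 11 + 26 + 4 = 63
1-4-2-5-3: 7 + 15 + 11 + 18 = 51
1-4-3: 7 + 4 = 11
1-0-3: 15 + 4 = 19
1-4-5-3: 7 + 27 + 18 = 52
The minimum is 11.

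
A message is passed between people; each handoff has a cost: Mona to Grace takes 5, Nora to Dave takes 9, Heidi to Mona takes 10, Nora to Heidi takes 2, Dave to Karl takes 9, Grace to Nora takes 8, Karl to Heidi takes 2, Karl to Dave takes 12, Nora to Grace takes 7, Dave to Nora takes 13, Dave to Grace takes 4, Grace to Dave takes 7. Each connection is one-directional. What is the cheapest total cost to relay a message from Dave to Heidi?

Candidate routes:
Dave→Nora→Heidi: 13 + 2 = 15
Dave→Grace→Nora→Heidi: 4 + 8 + 2 = 14
Dave→Karl→Heidi: 9 + 2 = 11
The minimum is 11.

11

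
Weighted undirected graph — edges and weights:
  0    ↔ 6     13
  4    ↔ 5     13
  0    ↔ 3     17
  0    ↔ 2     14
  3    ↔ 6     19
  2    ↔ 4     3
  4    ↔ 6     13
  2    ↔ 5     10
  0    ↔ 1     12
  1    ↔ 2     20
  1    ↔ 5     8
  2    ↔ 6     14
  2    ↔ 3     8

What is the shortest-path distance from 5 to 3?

18

A few of the 5→3 routes:
5 - 1 - 0 - 3: 8 + 12 + 17 = 37
5 - 4 - 2 - 3: 13 + 3 + 8 = 24
5 - 2 - 3: 10 + 8 = 18
5 - 1 - 2 - 3: 8 + 20 + 8 = 36
5 - 2 - 0 - 3: 10 + 14 + 17 = 41
5 - 1 - 0 - 2 - 3: 8 + 12 + 14 + 8 = 42
Shortest: 18.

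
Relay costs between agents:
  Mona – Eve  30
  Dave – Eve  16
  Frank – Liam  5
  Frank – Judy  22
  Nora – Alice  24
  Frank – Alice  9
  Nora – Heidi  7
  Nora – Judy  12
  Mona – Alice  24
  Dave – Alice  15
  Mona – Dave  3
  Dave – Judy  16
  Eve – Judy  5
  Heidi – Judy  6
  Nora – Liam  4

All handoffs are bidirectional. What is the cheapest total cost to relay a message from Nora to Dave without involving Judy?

33

Checking several routes:
Nora→Alice→Dave: 24 + 15 = 39
Nora→Liam→Frank→Alice→Dave: 4 + 5 + 9 + 15 = 33
Nora→Liam→Frank→Alice→Mona→Dave: 4 + 5 + 9 + 24 + 3 = 45
The minimum is 33.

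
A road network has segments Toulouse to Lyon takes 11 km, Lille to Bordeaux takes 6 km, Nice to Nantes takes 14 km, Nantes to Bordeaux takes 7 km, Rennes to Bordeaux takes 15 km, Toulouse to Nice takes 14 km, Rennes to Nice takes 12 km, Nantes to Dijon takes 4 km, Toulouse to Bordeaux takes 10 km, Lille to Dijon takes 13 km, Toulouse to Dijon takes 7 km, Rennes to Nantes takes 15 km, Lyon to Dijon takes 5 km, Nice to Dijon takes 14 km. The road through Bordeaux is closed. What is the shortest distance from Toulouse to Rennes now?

26

Comparing a few candidate routes:
Toulouse -> Nice -> Rennes: 14 + 12 = 26
Toulouse -> Dijon -> Nantes -> Rennes: 7 + 4 + 15 = 26
Toulouse -> Lyon -> Dijon -> Nantes -> Rennes: 11 + 5 + 4 + 15 = 35
Toulouse -> Dijon -> Nantes -> Nice -> Rennes: 7 + 4 + 14 + 12 = 37
Toulouse -> Dijon -> Nice -> Rennes: 7 + 14 + 12 = 33
The minimum is 26 km.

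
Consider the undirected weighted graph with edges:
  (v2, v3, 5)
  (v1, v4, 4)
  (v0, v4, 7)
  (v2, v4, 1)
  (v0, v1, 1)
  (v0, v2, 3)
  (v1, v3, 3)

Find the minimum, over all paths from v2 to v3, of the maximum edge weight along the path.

Paths from v2 to v3:
v2 -> v4 -> v0 -> v1 -> v3: max(1, 7, 1, 3) = 7
v2 -> v0 -> v1 -> v3: max(3, 1, 3) = 3
v2 -> v3: max(5) = 5
v2 -> v4 -> v1 -> v3: max(1, 4, 3) = 4
v2 -> v0 -> v4 -> v1 -> v3: max(3, 7, 4, 3) = 7
Best route has worst link 3.

3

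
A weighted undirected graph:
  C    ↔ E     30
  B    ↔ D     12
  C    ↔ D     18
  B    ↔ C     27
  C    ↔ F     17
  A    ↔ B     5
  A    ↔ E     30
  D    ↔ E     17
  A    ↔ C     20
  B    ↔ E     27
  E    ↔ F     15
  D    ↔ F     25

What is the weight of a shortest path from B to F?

37

Checking several routes:
B - D - F: 12 + 25 = 37
B - A - C - F: 5 + 20 + 17 = 42
B - E - F: 27 + 15 = 42
Shortest: 37.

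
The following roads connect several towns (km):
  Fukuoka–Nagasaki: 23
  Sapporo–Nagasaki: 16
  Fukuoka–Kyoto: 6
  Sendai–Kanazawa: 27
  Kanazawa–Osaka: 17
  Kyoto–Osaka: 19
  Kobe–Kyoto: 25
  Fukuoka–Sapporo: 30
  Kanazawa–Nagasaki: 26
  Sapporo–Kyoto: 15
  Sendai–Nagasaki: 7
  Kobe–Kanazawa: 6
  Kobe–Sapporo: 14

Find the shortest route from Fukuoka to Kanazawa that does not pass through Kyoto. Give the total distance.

49

A few of the Fukuoka→Kanazawa routes:
Fukuoka - Nagasaki - Sendai - Kanazawa: 23 + 7 + 27 = 57
Fukuoka - Sapporo - Kobe - Kanazawa: 30 + 14 + 6 = 50
Fukuoka - Nagasaki - Sapporo - Kobe - Kanazawa: 23 + 16 + 14 + 6 = 59
Fukuoka - Sapporo - Nagasaki - Kanazawa: 30 + 16 + 26 = 72
Fukuoka - Nagasaki - Kanazawa: 23 + 26 = 49
The minimum is 49 km.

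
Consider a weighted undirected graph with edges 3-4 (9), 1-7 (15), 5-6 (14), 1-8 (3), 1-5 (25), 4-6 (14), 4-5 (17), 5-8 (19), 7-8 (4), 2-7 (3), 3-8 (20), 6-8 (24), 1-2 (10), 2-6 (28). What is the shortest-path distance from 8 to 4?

Checking several routes:
8-1-5-4: 3 + 25 + 17 = 45
8-6-4: 24 + 14 = 38
8-5-4: 19 + 17 = 36
8-3-4: 20 + 9 = 29
Best route has total 29.

29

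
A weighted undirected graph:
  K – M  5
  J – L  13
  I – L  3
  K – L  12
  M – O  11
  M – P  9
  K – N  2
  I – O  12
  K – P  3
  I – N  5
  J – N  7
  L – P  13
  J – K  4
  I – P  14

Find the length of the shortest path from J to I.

Some routes from J to I:
J → K → L → I: 4 + 12 + 3 = 19
J → N → I: 7 + 5 = 12
J → K → N → I: 4 + 2 + 5 = 11
J → L → I: 13 + 3 = 16
J → K → P → I: 4 + 3 + 14 = 21
J → K → P → L → I: 4 + 3 + 13 + 3 = 23
The minimum is 11.

11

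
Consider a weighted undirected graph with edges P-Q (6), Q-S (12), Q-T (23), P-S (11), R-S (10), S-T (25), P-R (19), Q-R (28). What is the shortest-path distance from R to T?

Comparing a few candidate routes:
R→P→Q→T: 19 + 6 + 23 = 48
R→S→Q→T: 10 + 12 + 23 = 45
R→Q→T: 28 + 23 = 51
R→S→P→Q→T: 10 + 11 + 6 + 23 = 50
R→S→T: 10 + 25 = 35
The minimum is 35.

35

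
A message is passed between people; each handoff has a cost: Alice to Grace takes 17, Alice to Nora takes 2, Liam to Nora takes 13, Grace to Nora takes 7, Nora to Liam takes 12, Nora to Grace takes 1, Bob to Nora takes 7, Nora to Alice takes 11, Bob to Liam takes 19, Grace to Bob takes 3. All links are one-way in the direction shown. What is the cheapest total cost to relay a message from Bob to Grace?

8

Paths from Bob to Grace:
Bob -> Nora -> Alice -> Grace: 7 + 11 + 17 = 35
Bob -> Liam -> Nora -> Alice -> Grace: 19 + 13 + 11 + 17 = 60
Bob -> Liam -> Nora -> Grace: 19 + 13 + 1 = 33
Bob -> Nora -> Grace: 7 + 1 = 8
Best route has total 8.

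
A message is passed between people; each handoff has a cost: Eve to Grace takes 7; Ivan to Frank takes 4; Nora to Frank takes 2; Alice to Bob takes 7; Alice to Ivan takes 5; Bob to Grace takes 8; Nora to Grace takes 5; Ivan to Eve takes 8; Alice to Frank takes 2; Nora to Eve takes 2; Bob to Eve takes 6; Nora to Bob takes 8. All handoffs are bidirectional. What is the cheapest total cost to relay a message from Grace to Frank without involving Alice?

Checking several routes:
Grace - Nora - Frank: 5 + 2 = 7
Grace - Eve - Nora - Frank: 7 + 2 + 2 = 11
Grace - Bob - Nora - Frank: 8 + 8 + 2 = 18
Grace - Bob - Eve - Nora - Frank: 8 + 6 + 2 + 2 = 18
Shortest: 7.

7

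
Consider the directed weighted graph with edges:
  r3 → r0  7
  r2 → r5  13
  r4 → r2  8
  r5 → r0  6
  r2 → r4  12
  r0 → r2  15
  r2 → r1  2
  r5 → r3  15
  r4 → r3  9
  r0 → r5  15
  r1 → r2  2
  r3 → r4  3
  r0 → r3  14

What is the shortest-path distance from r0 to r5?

Routes from r0 to r5:
r0 - r2 - r5: 15 + 13 = 28
r0 - r3 - r4 - r2 - r5: 14 + 3 + 8 + 13 = 38
r0 - r5: 15
Best route has total 15.

15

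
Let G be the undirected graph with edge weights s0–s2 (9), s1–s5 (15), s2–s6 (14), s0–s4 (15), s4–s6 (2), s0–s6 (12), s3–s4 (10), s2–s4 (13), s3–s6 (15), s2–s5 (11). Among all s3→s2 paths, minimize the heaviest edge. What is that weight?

12

Comparing a few candidate routes:
s3 → s4 → s6 → s2: max(10, 2, 14) = 14
s3 → s4 → s6 → s0 → s2: max(10, 2, 12, 9) = 12
s3 → s4 → s2: max(10, 13) = 13
Smallest bottleneck: 12.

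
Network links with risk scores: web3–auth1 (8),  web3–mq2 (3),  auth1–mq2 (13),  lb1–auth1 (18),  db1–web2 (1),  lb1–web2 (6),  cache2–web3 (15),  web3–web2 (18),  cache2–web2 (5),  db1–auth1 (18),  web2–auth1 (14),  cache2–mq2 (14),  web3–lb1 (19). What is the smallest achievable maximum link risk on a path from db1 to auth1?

14

Checking several routes:
db1-web2-cache2-mq2-auth1: max(1, 5, 14, 13) = 14
db1-web2-auth1: max(1, 14) = 14
db1-web2-cache2-web3-auth1: max(1, 5, 15, 8) = 15
db1-auth1: max(18) = 18
db1-web2-cache2-web3-mq2-auth1: max(1, 5, 15, 3, 13) = 15
db1-web2-cache2-mq2-web3-auth1: max(1, 5, 14, 3, 8) = 14
Smallest bottleneck: 14.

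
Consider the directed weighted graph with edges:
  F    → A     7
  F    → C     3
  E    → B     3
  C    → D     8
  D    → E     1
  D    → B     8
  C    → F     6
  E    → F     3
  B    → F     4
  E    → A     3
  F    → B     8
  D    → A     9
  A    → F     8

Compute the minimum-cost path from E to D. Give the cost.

Routes from E to D:
E → A → F → C → D: 3 + 8 + 3 + 8 = 22
E → F → C → D: 3 + 3 + 8 = 14
E → B → F → C → D: 3 + 4 + 3 + 8 = 18
The minimum is 14.

14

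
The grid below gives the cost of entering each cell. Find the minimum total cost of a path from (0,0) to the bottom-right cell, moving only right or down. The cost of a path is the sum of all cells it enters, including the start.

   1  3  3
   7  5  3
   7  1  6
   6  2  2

Take [0,0] → [0,1] → [1,1] → [2,1] → [3,1] → [3,2] for a total of 1 + 3 + 5 + 1 + 2 + 2 = 14.
For comparison, the top-then-right route costs 18.

14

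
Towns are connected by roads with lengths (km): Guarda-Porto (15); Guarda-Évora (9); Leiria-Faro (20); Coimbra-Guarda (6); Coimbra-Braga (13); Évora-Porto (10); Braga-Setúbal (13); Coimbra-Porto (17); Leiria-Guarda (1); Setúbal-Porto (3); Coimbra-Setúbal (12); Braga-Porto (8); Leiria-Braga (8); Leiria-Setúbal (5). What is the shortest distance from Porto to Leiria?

A few of the Porto→Leiria routes:
Porto → Setúbal → Leiria: 3 + 5 = 8
Porto → Braga → Leiria: 8 + 8 = 16
Porto → Guarda → Leiria: 15 + 1 = 16
The minimum is 8 km.

8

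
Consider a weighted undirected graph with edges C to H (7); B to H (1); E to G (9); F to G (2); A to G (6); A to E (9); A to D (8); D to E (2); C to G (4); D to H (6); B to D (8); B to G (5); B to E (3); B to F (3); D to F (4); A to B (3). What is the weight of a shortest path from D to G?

Comparing a few candidate routes:
D -> H -> B -> F -> G: 6 + 1 + 3 + 2 = 12
D -> E -> B -> F -> G: 2 + 3 + 3 + 2 = 10
D -> E -> B -> G: 2 + 3 + 5 = 10
D -> E -> G: 2 + 9 = 11
D -> F -> B -> G: 4 + 3 + 5 = 12
D -> F -> G: 4 + 2 = 6
Shortest: 6.

6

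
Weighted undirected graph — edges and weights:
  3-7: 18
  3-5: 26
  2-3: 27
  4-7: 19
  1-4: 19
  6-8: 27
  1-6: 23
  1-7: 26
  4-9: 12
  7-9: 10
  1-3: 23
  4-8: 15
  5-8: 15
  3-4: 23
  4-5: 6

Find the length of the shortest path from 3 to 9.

Some routes from 3 to 9:
3-1-4-9: 23 + 19 + 12 = 54
3-5-4-9: 26 + 6 + 12 = 44
3-4-9: 23 + 12 = 35
3-7-4-9: 18 + 19 + 12 = 49
3-7-9: 18 + 10 = 28
3-4-7-9: 23 + 19 + 10 = 52
Shortest: 28.

28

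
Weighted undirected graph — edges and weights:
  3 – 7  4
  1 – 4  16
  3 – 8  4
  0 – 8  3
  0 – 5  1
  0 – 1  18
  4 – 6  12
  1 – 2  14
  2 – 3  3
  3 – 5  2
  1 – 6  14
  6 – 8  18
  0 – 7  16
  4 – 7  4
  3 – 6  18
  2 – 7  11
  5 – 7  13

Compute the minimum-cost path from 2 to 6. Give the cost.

21

Some routes from 2 to 6:
2 → 3 → 8 → 6: 3 + 4 + 18 = 25
2 → 1 → 6: 14 + 14 = 28
2 → 3 → 7 → 4 → 6: 3 + 4 + 4 + 12 = 23
2 → 3 → 6: 3 + 18 = 21
2 → 7 → 4 → 6: 11 + 4 + 12 = 27
2 → 3 → 5 → 0 → 8 → 6: 3 + 2 + 1 + 3 + 18 = 27
Best route has total 21.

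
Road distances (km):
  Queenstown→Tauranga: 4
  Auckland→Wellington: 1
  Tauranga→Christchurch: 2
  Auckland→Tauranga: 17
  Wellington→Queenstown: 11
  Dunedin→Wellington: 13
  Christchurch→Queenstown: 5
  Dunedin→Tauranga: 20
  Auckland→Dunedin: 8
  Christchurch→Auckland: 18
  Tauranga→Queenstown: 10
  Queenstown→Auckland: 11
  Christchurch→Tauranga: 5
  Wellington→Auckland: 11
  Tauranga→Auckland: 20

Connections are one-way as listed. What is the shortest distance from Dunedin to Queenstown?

24

Comparing a few candidate routes:
Dunedin - Wellington - Auckland - Tauranga - Christchurch - Queenstown: 13 + 11 + 17 + 2 + 5 = 48
Dunedin - Tauranga - Queenstown: 20 + 10 = 30
Dunedin - Wellington - Auckland - Tauranga - Queenstown: 13 + 11 + 17 + 10 = 51
Dunedin - Tauranga - Christchurch - Queenstown: 20 + 2 + 5 = 27
Dunedin - Wellington - Queenstown: 13 + 11 = 24
Shortest: 24 km.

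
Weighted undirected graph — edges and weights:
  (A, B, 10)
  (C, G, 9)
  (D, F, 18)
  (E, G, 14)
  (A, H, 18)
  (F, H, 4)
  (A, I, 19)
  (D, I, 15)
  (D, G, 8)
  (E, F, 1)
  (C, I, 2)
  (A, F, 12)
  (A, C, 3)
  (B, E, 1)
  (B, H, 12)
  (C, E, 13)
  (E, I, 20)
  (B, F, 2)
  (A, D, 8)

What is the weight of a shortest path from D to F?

18

Some routes from D to F:
D - A - B - E - F: 8 + 10 + 1 + 1 = 20
D - F: 18
D - A - B - F: 8 + 10 + 2 = 20
Shortest: 18.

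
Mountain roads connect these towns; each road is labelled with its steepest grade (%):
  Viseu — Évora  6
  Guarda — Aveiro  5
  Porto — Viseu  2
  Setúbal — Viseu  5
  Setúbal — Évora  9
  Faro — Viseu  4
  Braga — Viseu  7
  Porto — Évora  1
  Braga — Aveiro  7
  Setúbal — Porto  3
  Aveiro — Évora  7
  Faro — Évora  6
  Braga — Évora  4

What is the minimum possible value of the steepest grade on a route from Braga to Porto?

Comparing a few candidate routes:
Braga-Viseu-Évora-Porto: max(7, 6, 1) = 7
Braga-Évora-Faro-Viseu-Setúbal-Porto: max(4, 6, 4, 5, 3) = 6
Braga-Évora-Porto: max(4, 1) = 4
Braga-Évora-Viseu-Setúbal-Porto: max(4, 6, 5, 3) = 6
Braga-Évora-Faro-Viseu-Porto: max(4, 6, 4, 2) = 6
Braga-Évora-Viseu-Porto: max(4, 6, 2) = 6
Best route has worst link 4%.

4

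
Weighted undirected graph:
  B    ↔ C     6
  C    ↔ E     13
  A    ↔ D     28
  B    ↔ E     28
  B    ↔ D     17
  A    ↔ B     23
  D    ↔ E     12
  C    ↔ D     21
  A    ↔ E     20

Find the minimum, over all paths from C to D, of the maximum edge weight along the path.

13

Some routes from C to D:
C - E - D: max(13, 12) = 13
C - D: max(21) = 21
C - B - D: max(6, 17) = 17
Smallest bottleneck: 13.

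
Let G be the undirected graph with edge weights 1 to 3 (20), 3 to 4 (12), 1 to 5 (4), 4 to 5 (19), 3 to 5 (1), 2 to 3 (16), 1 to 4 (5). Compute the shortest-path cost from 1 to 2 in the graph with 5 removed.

Routes from 1 to 2 avoiding 5:
1 -> 3 -> 2: 20 + 16 = 36
1 -> 4 -> 3 -> 2: 5 + 12 + 16 = 33
The minimum is 33.

33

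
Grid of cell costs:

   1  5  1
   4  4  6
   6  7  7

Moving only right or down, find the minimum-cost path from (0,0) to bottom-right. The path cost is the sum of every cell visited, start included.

Best path: [0,0] -> [0,1] -> [0,2] -> [1,2] -> [2,2]
Cost: 1 + 5 + 1 + 6 + 7 = 20

20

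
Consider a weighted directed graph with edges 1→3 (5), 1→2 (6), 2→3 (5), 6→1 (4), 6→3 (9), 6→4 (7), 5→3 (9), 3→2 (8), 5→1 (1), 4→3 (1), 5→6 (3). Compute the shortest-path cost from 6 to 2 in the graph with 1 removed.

Candidate routes:
6-4-3-2: 7 + 1 + 8 = 16
6-3-2: 9 + 8 = 17
Best route has total 16.

16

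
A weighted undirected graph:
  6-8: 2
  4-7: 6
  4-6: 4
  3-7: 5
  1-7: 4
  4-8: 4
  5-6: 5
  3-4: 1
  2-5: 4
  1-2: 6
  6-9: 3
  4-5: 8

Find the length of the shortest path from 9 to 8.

5

Paths from 9 to 8:
9 → 6 → 5 → 4 → 8: 3 + 5 + 8 + 4 = 20
9 → 6 → 5 → 2 → 1 → 7 → 3 → 4 → 8: 3 + 5 + 4 + 6 + 4 + 5 + 1 + 4 = 32
9 → 6 → 8: 3 + 2 = 5
9 → 6 → 4 → 8: 3 + 4 + 4 = 11
9 → 6 → 5 → 2 → 1 → 7 → 4 → 8: 3 + 5 + 4 + 6 + 4 + 6 + 4 = 32
Best route has total 5.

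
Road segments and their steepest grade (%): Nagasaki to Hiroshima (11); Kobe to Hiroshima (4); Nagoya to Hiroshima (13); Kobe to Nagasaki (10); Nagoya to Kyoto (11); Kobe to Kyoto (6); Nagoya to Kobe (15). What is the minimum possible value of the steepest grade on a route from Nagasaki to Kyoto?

10

Some routes from Nagasaki to Kyoto:
Nagasaki→Hiroshima→Kobe→Kyoto: max(11, 4, 6) = 11
Nagasaki→Kobe→Hiroshima→Nagoya→Kyoto: max(10, 4, 13, 11) = 13
Nagasaki→Kobe→Nagoya→Kyoto: max(10, 15, 11) = 15
Nagasaki→Hiroshima→Nagoya→Kyoto: max(11, 13, 11) = 13
Nagasaki→Hiroshima→Kobe→Nagoya→Kyoto: max(11, 4, 15, 11) = 15
Nagasaki→Kobe→Kyoto: max(10, 6) = 10
The minimum achievable maximum is 10%.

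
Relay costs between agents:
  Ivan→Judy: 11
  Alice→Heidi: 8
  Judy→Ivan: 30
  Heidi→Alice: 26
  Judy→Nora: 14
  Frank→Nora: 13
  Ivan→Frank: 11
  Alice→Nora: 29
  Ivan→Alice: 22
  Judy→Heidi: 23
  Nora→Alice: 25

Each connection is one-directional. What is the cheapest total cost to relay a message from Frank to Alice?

Paths from Frank to Alice:
Frank -> Nora -> Alice: 13 + 25 = 38
Shortest: 38.

38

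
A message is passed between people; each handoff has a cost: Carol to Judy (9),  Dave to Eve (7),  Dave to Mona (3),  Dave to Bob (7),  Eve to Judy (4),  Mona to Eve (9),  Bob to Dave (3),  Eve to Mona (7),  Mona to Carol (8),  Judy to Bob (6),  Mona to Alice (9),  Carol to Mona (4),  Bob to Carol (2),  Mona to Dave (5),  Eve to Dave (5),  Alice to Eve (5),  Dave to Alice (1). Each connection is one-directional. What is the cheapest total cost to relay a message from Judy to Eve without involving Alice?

16

Comparing a few candidate routes:
Judy - Bob - Carol - Mona - Eve: 6 + 2 + 4 + 9 = 21
Judy - Bob - Dave - Mona - Eve: 6 + 3 + 3 + 9 = 21
Judy - Bob - Dave - Eve: 6 + 3 + 7 = 16
The minimum is 16.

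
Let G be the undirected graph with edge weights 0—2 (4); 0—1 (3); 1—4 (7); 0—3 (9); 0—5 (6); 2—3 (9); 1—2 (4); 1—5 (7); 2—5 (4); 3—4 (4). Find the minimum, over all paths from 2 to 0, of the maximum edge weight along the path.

Some routes from 2 to 0:
2-1-0: max(4, 3) = 4
2-1-5-0: max(4, 7, 6) = 7
2-0: max(4) = 4
2-5-0: max(4, 6) = 6
2-5-1-0: max(4, 7, 3) = 7
2-3-4-1-0: max(9, 4, 7, 3) = 9
Best route has worst link 4.

4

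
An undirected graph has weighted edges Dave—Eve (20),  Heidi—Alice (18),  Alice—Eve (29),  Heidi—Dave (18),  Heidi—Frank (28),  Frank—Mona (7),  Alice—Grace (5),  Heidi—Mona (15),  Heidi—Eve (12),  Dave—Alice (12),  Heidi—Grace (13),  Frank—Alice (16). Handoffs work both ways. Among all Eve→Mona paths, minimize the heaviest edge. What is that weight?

15

Comparing a few candidate routes:
Eve-Heidi-Mona: max(12, 15) = 15
Eve-Heidi-Dave-Alice-Frank-Mona: max(12, 18, 12, 16, 7) = 18
Eve-Dave-Alice-Heidi-Mona: max(20, 12, 18, 15) = 20
Eve-Heidi-Alice-Frank-Mona: max(12, 18, 16, 7) = 18
Eve-Heidi-Grace-Alice-Frank-Mona: max(12, 13, 5, 16, 7) = 16
Eve-Dave-Alice-Frank-Mona: max(20, 12, 16, 7) = 20
The minimum achievable maximum is 15.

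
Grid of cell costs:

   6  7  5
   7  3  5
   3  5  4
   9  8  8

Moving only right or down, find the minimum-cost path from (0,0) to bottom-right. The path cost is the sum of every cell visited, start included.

33

Take (0,0) (0,1) (1,1) (1,2) (2,2) (3,2) for a total of 6 + 7 + 3 + 5 + 4 + 8 = 33.
(Top row then right column would cost 35.)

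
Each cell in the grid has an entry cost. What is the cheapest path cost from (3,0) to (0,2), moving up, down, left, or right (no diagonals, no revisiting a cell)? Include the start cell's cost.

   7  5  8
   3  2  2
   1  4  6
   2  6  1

Path r3c0 r2c0 r1c0 r1c1 r1c2 r0c2: 2 + 1 + 3 + 2 + 2 + 8 = 18.

18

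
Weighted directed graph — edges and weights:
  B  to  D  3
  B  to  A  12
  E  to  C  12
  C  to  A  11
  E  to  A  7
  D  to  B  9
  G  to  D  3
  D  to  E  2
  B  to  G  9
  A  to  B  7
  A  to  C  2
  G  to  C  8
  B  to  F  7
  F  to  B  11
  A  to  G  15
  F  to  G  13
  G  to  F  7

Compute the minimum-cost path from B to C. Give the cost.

14

Comparing a few candidate routes:
B - A - C: 12 + 2 = 14
B - D - E - C: 3 + 2 + 12 = 17
B - D - E - A - C: 3 + 2 + 7 + 2 = 14
B - G - C: 9 + 8 = 17
B - G - D - E - A - C: 9 + 3 + 2 + 7 + 2 = 23
Best route has total 14.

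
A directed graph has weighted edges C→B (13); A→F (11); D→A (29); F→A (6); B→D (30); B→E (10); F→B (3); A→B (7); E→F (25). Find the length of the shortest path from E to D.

58

Candidate routes:
E - F - A - B - D: 25 + 6 + 7 + 30 = 68
E - F - B - D: 25 + 3 + 30 = 58
The minimum is 58.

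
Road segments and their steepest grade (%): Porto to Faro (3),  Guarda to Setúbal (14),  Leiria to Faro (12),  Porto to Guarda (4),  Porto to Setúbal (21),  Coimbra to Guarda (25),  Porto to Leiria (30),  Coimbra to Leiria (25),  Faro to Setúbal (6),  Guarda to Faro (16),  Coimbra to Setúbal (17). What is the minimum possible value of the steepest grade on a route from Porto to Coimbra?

17

Some routes from Porto to Coimbra:
Porto→Guarda→Setúbal→Coimbra: max(4, 14, 17) = 17
Porto→Setúbal→Coimbra: max(21, 17) = 21
Porto→Guarda→Faro→Setúbal→Coimbra: max(4, 16, 6, 17) = 17
Porto→Faro→Guarda→Setúbal→Coimbra: max(3, 16, 14, 17) = 17
Porto→Faro→Guarda→Coimbra: max(3, 16, 25) = 25
Porto→Faro→Setúbal→Coimbra: max(3, 6, 17) = 17
Best route has worst link 17%.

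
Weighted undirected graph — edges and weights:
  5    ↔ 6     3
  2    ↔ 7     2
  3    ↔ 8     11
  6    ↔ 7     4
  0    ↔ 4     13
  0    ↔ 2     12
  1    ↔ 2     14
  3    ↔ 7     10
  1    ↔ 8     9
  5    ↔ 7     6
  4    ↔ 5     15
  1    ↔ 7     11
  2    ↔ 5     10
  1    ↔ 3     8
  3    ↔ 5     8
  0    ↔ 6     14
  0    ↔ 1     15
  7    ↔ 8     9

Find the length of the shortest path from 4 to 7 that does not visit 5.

Comparing a few candidate routes:
4-0-2-7: 13 + 12 + 2 = 27
4-0-1-7: 13 + 15 + 11 = 39
4-0-6-7: 13 + 14 + 4 = 31
The minimum is 27.

27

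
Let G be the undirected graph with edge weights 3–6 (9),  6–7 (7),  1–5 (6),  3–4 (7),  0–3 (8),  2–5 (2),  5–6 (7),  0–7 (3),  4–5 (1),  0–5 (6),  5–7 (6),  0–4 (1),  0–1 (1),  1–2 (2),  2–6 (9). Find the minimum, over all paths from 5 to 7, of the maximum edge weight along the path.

3

A few of the 5→7 routes:
5→7: max(6) = 6
5→2→1→0→7: max(2, 2, 1, 3) = 3
5→1→0→7: max(6, 1, 3) = 6
5→0→7: max(6, 3) = 6
5→4→0→7: max(1, 1, 3) = 3
5→6→7: max(7, 7) = 7
The minimum achievable maximum is 3.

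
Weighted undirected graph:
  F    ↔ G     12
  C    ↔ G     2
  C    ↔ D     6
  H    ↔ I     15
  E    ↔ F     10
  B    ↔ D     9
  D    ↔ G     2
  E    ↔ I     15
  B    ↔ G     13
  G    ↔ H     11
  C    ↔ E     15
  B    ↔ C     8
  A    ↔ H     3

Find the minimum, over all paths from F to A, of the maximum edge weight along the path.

12

Comparing a few candidate routes:
F→E→I→H→A: max(10, 15, 15, 3) = 15
F→E→C→B→G→H→A: max(10, 15, 8, 13, 11, 3) = 15
F→E→C→B→D→G→H→A: max(10, 15, 8, 9, 2, 11, 3) = 15
F→G→H→A: max(12, 11, 3) = 12
Best route has worst link 12.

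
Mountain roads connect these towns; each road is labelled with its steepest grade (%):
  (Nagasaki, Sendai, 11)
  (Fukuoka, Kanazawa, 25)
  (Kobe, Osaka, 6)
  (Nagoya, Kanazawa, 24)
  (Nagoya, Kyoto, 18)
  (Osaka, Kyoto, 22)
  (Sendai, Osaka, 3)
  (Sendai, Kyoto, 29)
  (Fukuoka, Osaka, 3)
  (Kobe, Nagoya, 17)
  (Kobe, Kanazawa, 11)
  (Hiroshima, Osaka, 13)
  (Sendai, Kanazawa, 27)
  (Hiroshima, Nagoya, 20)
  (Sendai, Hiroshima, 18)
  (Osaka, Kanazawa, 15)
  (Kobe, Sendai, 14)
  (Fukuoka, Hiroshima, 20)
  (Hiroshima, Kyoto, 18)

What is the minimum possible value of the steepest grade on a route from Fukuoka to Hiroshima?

Comparing a few candidate routes:
Fukuoka-Osaka-Sendai-Hiroshima: max(3, 3, 18) = 18
Fukuoka-Osaka-Hiroshima: max(3, 13) = 13
Fukuoka-Osaka-Sendai-Kobe-Nagoya-Kyoto-Hiroshima: max(3, 3, 14, 17, 18, 18) = 18
Best route has worst link 13%.

13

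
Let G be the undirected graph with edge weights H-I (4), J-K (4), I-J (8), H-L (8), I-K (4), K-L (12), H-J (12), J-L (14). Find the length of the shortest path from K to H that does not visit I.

16

Candidate routes:
K -> J -> H: 4 + 12 = 16
K -> L -> H: 12 + 8 = 20
K -> J -> L -> H: 4 + 14 + 8 = 26
K -> L -> J -> H: 12 + 14 + 12 = 38
The minimum is 16.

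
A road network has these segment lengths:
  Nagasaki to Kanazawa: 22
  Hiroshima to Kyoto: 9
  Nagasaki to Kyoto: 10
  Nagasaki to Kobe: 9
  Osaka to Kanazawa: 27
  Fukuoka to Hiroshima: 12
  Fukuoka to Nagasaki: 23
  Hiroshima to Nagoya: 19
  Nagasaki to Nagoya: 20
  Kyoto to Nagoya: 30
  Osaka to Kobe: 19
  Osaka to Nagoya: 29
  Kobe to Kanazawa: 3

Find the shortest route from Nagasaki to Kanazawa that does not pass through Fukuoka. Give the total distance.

Checking several routes:
Nagasaki -> Nagoya -> Osaka -> Kanazawa: 20 + 29 + 27 = 76
Nagasaki -> Kobe -> Kanazawa: 9 + 3 = 12
Nagasaki -> Kyoto -> Hiroshima -> Nagoya -> Osaka -> Kobe -> Kanazawa: 10 + 9 + 19 + 29 + 19 + 3 = 89
Nagasaki -> Kanazawa: 22
Nagasaki -> Nagoya -> Osaka -> Kobe -> Kanazawa: 20 + 29 + 19 + 3 = 71
Nagasaki -> Kobe -> Osaka -> Kanazawa: 9 + 19 + 27 = 55
Best route has total 12.

12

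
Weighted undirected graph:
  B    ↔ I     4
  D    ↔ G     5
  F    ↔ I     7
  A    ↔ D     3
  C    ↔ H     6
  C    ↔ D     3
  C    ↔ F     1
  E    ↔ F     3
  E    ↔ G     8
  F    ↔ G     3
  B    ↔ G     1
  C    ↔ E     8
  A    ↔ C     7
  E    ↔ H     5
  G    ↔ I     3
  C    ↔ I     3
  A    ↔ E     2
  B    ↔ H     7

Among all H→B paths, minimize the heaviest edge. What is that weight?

5

Some routes from H to B:
H-E-A-D-G-B: max(5, 2, 3, 5, 1) = 5
H-E-A-D-G-F-C-I-B: max(5, 2, 3, 5, 3, 1, 3, 4) = 5
H-E-A-D-C-F-G-B: max(5, 2, 3, 3, 1, 3, 1) = 5
H-E-A-D-G-I-B: max(5, 2, 3, 5, 3, 4) = 5
Best route has worst link 5.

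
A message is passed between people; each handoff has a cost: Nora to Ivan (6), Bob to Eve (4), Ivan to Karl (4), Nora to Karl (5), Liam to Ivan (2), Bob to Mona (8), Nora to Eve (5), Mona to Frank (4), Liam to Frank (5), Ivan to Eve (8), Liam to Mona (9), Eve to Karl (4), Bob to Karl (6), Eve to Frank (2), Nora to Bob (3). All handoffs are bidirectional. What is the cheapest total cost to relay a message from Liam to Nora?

Checking several routes:
Liam - Ivan - Karl - Bob - Nora: 2 + 4 + 6 + 3 = 15
Liam - Ivan - Karl - Nora: 2 + 4 + 5 = 11
Liam - Ivan - Nora: 2 + 6 = 8
Liam - Frank - Eve - Nora: 5 + 2 + 5 = 12
Liam - Ivan - Eve - Nora: 2 + 8 + 5 = 15
Liam - Frank - Eve - Bob - Nora: 5 + 2 + 4 + 3 = 14
The minimum is 8.

8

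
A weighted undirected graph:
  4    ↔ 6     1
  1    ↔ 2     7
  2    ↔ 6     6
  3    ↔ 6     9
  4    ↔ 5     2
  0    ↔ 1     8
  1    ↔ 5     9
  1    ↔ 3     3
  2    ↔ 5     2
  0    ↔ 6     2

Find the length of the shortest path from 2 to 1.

Some routes from 2 to 1:
2-6-0-1: 6 + 2 + 8 = 16
2-5-4-6-3-1: 2 + 2 + 1 + 9 + 3 = 17
2-5-1: 2 + 9 = 11
2-5-4-6-0-1: 2 + 2 + 1 + 2 + 8 = 15
2-6-3-1: 6 + 9 + 3 = 18
2-1: 7
The minimum is 7.

7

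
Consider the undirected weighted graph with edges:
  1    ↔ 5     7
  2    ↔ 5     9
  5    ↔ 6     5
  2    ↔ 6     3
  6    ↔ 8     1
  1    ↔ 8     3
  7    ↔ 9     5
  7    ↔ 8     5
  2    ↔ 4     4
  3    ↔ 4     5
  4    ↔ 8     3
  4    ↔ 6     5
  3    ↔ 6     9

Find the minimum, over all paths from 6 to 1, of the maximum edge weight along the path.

Checking several routes:
6-2-4-8-1: max(3, 4, 3, 3) = 4
6-5-1: max(5, 7) = 7
6-8-1: max(1, 3) = 3
6-4-8-1: max(5, 3, 3) = 5
6-2-5-1: max(3, 9, 7) = 9
6-8-4-2-5-1: max(1, 3, 4, 9, 7) = 9
Best route has worst link 3.

3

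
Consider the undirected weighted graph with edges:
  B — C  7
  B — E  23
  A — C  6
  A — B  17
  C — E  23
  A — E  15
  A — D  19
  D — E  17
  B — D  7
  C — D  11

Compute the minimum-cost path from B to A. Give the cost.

Checking several routes:
B -> A: 17
B -> C -> D -> A: 7 + 11 + 19 = 37
B -> C -> A: 7 + 6 = 13
B -> D -> C -> A: 7 + 11 + 6 = 24
B -> D -> A: 7 + 19 = 26
Best route has total 13.

13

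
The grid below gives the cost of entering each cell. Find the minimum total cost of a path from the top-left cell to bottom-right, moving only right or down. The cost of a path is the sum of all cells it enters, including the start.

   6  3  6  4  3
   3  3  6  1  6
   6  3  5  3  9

31

Path (0,0) (0,1) (1,1) (1,2) (1,3) (2,3) (2,4): 6 + 3 + 3 + 6 + 1 + 3 + 9 = 31.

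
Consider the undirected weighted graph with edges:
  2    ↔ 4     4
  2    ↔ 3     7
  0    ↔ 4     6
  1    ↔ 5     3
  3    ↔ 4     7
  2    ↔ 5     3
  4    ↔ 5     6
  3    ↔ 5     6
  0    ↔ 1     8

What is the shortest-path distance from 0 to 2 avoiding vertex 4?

Paths from 0 to 2 avoiding 4:
0 → 1 → 5 → 2: 8 + 3 + 3 = 14
0 → 1 → 5 → 3 → 2: 8 + 3 + 6 + 7 = 24
Best route has total 14.

14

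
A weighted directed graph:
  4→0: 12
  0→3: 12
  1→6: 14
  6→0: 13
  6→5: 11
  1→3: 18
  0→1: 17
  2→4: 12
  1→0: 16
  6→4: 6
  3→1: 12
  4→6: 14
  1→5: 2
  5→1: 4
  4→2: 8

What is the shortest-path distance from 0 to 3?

Paths from 0 to 3:
0-1-3: 17 + 18 = 35
0-3: 12
Shortest: 12.

12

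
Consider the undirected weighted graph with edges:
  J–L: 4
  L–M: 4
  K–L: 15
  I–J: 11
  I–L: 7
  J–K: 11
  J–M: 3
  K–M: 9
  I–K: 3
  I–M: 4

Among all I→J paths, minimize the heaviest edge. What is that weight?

Comparing a few candidate routes:
I-M-J: max(4, 3) = 4
I-L-M-J: max(7, 4, 3) = 7
I-M-L-J: max(4, 4, 4) = 4
The minimum achievable maximum is 4.

4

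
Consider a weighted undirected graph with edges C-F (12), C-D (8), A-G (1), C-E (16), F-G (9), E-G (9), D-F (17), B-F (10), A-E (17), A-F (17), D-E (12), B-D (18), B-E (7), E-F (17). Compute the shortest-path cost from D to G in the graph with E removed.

Comparing a few candidate routes:
D-C-F-A-G: 8 + 12 + 17 + 1 = 38
D-B-F-G: 18 + 10 + 9 = 37
D-F-A-G: 17 + 17 + 1 = 35
D-F-G: 17 + 9 = 26
D-C-F-G: 8 + 12 + 9 = 29
The minimum is 26.

26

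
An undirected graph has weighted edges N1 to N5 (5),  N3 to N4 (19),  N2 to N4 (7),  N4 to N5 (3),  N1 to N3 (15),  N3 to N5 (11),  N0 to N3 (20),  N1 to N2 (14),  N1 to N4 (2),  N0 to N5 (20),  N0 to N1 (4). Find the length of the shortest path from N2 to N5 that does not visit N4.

19

Routes from N2 to N5 avoiding N4:
N2 -> N1 -> N0 -> N5: 14 + 4 + 20 = 38
N2 -> N1 -> N3 -> N0 -> N5: 14 + 15 + 20 + 20 = 69
N2 -> N1 -> N0 -> N3 -> N5: 14 + 4 + 20 + 11 = 49
N2 -> N1 -> N3 -> N5: 14 + 15 + 11 = 40
N2 -> N1 -> N5: 14 + 5 = 19
Best route has total 19.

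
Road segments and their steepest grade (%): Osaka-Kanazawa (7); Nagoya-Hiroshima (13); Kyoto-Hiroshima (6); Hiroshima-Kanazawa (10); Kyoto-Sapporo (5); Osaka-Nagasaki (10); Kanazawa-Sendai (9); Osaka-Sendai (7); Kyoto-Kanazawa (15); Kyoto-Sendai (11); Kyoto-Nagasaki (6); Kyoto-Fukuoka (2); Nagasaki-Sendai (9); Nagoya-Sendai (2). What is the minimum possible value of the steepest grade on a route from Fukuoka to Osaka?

9

Checking several routes:
Fukuoka - Kyoto - Hiroshima - Kanazawa - Sendai - Nagasaki - Osaka: max(2, 6, 10, 9, 9, 10) = 10
Fukuoka - Kyoto - Hiroshima - Kanazawa - Sendai - Osaka: max(2, 6, 10, 9, 7) = 10
Fukuoka - Kyoto - Nagasaki - Sendai - Kanazawa - Osaka: max(2, 6, 9, 9, 7) = 9
Fukuoka - Kyoto - Nagasaki - Sendai - Osaka: max(2, 6, 9, 7) = 9
Best route has worst link 9%.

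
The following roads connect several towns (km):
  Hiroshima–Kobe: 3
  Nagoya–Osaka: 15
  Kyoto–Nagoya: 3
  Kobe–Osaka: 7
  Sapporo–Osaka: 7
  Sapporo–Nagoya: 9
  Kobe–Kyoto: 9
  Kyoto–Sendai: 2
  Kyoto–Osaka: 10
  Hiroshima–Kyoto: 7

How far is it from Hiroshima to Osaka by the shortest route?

Checking several routes:
Hiroshima - Kobe - Osaka: 3 + 7 = 10
Hiroshima - Kyoto - Kobe - Osaka: 7 + 9 + 7 = 23
Hiroshima - Kobe - Kyoto - Osaka: 3 + 9 + 10 = 22
Hiroshima - Kyoto - Osaka: 7 + 10 = 17
Hiroshima - Kyoto - Nagoya - Osaka: 7 + 3 + 15 = 25
Hiroshima - Kyoto - Nagoya - Sapporo - Osaka: 7 + 3 + 9 + 7 = 26
Shortest: 10 km.

10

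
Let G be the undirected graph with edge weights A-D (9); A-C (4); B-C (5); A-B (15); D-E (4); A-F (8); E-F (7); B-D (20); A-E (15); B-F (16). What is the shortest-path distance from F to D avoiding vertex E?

17

Paths from F to D avoiding E:
F → B → D: 16 + 20 = 36
F → A → C → B → D: 8 + 4 + 5 + 20 = 37
F → B → C → A → D: 16 + 5 + 4 + 9 = 34
F → B → A → D: 16 + 15 + 9 = 40
F → A → D: 8 + 9 = 17
F → A → B → D: 8 + 15 + 20 = 43
The minimum is 17.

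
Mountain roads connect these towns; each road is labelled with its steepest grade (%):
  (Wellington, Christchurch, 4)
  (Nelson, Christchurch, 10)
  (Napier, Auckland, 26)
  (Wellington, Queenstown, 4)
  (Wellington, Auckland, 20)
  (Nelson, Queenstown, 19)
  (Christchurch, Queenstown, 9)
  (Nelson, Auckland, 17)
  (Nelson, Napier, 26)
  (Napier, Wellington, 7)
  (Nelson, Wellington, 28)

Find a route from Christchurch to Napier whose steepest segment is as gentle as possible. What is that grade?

7

A few of the Christchurch→Napier routes:
Christchurch -> Wellington -> Napier: max(4, 7) = 7
Christchurch -> Nelson -> Queenstown -> Wellington -> Napier: max(10, 19, 4, 7) = 19
Christchurch -> Queenstown -> Wellington -> Napier: max(9, 4, 7) = 9
Smallest bottleneck: 7%.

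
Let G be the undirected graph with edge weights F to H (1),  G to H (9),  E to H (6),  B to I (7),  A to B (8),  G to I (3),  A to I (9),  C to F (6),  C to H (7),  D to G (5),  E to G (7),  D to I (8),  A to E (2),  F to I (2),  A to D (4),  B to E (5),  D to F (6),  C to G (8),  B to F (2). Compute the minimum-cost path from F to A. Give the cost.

Some routes from F to A:
F -> H -> E -> A: 1 + 6 + 2 = 9
F -> B -> A: 2 + 8 = 10
F -> B -> E -> A: 2 + 5 + 2 = 9
Best route has total 9.

9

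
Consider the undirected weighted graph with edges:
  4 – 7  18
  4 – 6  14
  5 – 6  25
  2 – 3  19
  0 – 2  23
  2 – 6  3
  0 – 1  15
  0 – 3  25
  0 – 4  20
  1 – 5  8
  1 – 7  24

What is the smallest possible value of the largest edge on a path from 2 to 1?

A few of the 2→1 routes:
2→0→1: max(23, 15) = 23
2→6→4→0→1: max(3, 14, 20, 15) = 20
2→6→4→7→1: max(3, 14, 18, 24) = 24
2→0→4→7→1: max(23, 20, 18, 24) = 24
2→3→0→4→7→1: max(19, 25, 20, 18, 24) = 25
2→0→4→6→5→1: max(23, 20, 14, 25, 8) = 25
Best route has worst link 20.

20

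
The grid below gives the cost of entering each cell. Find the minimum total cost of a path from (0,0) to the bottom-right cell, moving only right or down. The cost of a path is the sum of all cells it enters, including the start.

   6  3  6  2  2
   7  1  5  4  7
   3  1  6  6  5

Take r0c0→r0c1→r1c1→r2c1→r2c2→r2c3→r2c4 for a total of 6 + 3 + 1 + 1 + 6 + 6 + 5 = 28.
For comparison, the top-then-right route costs 31.

28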